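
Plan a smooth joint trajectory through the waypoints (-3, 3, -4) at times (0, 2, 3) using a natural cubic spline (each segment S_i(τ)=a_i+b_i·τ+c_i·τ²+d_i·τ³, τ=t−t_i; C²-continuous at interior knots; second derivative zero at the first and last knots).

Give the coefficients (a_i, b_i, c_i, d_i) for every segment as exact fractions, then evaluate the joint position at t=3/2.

  seg 0: a=-3 b=19/3 c=0 d=-5/6
  seg 1: a=3 b=-11/3 c=-5 d=5/3
S(3/2) = 59/16

Δ: Δ0=3, Δ1=-7
row 1: diag=6, rhs=-60; c'=1/6, d'=-10
back: M1=-10
M: M0=0, M1=-10, M2=0
seg 0: a=-3, c=M0/2=0, d=(M1−M0)/(6·2)=-5/6, b=Δ0−h0·(2M0+M1)/6=19/3
seg 1: a=3, c=M1/2=-5, d=(M2−M1)/(6·1)=5/3, b=Δ1−h1·(2M1+M2)/6=-11/3
t_q=3/2 → seg 0, τ=3/2; S=-3+19/3·τ+0·τ²+-5/6·τ³=59/16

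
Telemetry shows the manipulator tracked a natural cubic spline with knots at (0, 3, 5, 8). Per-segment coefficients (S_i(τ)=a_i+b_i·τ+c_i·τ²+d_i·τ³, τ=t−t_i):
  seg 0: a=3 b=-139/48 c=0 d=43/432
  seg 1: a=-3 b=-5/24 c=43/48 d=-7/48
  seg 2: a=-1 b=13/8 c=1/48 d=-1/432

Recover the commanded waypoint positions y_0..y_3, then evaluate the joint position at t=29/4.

y_0=3 y_1=-3 y_2=-1 y_3=4
S(29/4) = 2801/1024

y_0 = S_0(0) = a_0 = 3
y_1 = S_1(0) = a_1 = -3
y_2 = S_2(0) = a_2 = -1
y_3 = S_2(3) = 4
t_q=29/4 is in segment 2 (τ=9/4); S_2(τ)=2801/1024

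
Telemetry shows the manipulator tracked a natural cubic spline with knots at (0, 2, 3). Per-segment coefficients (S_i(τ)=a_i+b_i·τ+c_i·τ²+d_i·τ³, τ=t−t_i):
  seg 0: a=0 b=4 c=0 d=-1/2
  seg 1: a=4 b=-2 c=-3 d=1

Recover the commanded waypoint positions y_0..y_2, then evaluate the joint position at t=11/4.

y_0 = S_0(0) = a_0 = 0
y_1 = S_1(0) = a_1 = 4
y_2 = S_1(1) = 0
t_q=11/4 is in segment 1 (τ=3/4); S_1(τ)=79/64

y_0=0 y_1=4 y_2=0
S(11/4) = 79/64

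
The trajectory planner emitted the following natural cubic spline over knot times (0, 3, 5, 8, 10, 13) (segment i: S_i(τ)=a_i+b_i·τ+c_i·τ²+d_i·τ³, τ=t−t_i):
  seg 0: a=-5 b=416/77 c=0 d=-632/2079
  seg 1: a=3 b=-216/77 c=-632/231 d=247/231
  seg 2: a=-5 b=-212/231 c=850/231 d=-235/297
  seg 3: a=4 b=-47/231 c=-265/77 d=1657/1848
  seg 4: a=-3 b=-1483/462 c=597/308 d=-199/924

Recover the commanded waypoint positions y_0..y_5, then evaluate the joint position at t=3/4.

y_0 = S_0(0) = a_0 = -5
y_1 = S_1(0) = a_1 = 3
y_2 = S_2(0) = a_2 = -5
y_3 = S_3(0) = a_3 = 4
y_4 = S_4(0) = a_4 = -3
y_5 = S_4(3) = -1
t_q=3/4 is in segment 0 (τ=3/4); S_0(τ)=-663/616

y_0=-5 y_1=3 y_2=-5 y_3=4 y_4=-3 y_5=-1
S(3/4) = -663/616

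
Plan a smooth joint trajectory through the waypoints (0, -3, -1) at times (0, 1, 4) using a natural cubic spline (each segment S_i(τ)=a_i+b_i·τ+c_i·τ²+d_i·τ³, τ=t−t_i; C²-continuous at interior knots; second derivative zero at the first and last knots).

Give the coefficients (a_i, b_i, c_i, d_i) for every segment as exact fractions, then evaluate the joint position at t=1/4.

  seg 0: a=0 b=-83/24 c=0 d=11/24
  seg 1: a=-3 b=-25/12 c=11/8 d=-11/72
S(1/4) = -439/512

Δ: Δ0=-3, Δ1=2/3
row 1: diag=8, rhs=22; c'=3/8, d'=11/4
back: M1=11/4
M: M0=0, M1=11/4, M2=0
seg 0: a=0, c=M0/2=0, d=(M1−M0)/(6·1)=11/24, b=Δ0−h0·(2M0+M1)/6=-83/24
seg 1: a=-3, c=M1/2=11/8, d=(M2−M1)/(6·3)=-11/72, b=Δ1−h1·(2M1+M2)/6=-25/12
t_q=1/4 → seg 0, τ=1/4; S=0+-83/24·τ+0·τ²+11/24·τ³=-439/512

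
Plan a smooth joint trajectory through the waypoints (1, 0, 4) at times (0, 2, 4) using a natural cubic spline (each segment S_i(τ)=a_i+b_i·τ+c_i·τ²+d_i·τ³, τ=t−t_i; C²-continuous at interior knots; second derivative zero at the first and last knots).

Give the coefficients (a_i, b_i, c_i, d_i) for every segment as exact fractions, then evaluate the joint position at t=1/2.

  seg 0: a=1 b=-9/8 c=0 d=5/32
  seg 1: a=0 b=3/4 c=15/16 d=-5/32
S(1/2) = 117/256

Δ: Δ0=-1/2, Δ1=2
row 1: diag=8, rhs=15; c'=1/4, d'=15/8
back: M1=15/8
M: M0=0, M1=15/8, M2=0
seg 0: a=1, c=M0/2=0, d=(M1−M0)/(6·2)=5/32, b=Δ0−h0·(2M0+M1)/6=-9/8
seg 1: a=0, c=M1/2=15/16, d=(M2−M1)/(6·2)=-5/32, b=Δ1−h1·(2M1+M2)/6=3/4
t_q=1/2 → seg 0, τ=1/2; S=1+-9/8·τ+0·τ²+5/32·τ³=117/256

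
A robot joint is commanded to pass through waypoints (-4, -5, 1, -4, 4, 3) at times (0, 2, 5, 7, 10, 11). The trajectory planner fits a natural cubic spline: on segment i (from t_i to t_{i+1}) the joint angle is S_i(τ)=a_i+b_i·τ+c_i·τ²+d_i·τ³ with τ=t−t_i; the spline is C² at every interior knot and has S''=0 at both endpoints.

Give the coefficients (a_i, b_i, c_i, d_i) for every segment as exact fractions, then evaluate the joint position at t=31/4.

  seg 0: a=-4 b=-18011/12282 c=0 d=5935/24564
  seg 1: a=-5 b=17599/12282 c=5935/4094 d=-23225/55269
  seg 2: a=1 b=-14921/12282 c=-28645/12282 d=20753/24564
  seg 3: a=-4 b=-1661/4094 c=16807/6141 d=-63107/110538
  seg 4: a=4 b=1230/2047 c=-9831/4094 d=3277/4094
S(31/4) = -787531/262016

Δ: Δ0=-1/2, Δ1=2, Δ2=-5/2, Δ3=8/3, Δ4=-1
row 1: diag=10, rhs=15; c'=3/10, d'=3/2
row 2: denom=10−3·3/10=91/10; d'=(-27−3·3/2)/(91/10)=-45/13
row 3: denom=10−2·20/91=870/91; d'=(31−2·-45/13)/(870/91)=119/30
row 4: denom=8−3·91/290=2047/290; d'=(-22−3·119/30)/(2047/290)=-9831/2047
back: M4=-9831/2047
back: M3=119/30−91/290·-9831/2047=33614/6141
back: M2=-45/13−20/91·33614/6141=-28645/6141
back: M1=3/2−3/10·-28645/6141=5935/2047
M: M0=0, M1=5935/2047, M2=-28645/6141, M3=33614/6141, M4=-9831/2047, M5=0
seg 0: a=-4, c=M0/2=0, d=(M1−M0)/(6·2)=5935/24564, b=Δ0−h0·(2M0+M1)/6=-18011/12282
seg 1: a=-5, c=M1/2=5935/4094, d=(M2−M1)/(6·3)=-23225/55269, b=Δ1−h1·(2M1+M2)/6=17599/12282
seg 2: a=1, c=M2/2=-28645/12282, d=(M3−M2)/(6·2)=20753/24564, b=Δ2−h2·(2M2+M3)/6=-14921/12282
seg 3: a=-4, c=M3/2=16807/6141, d=(M4−M3)/(6·3)=-63107/110538, b=Δ3−h3·(2M3+M4)/6=-1661/4094
seg 4: a=4, c=M4/2=-9831/4094, d=(M5−M4)/(6·1)=3277/4094, b=Δ4−h4·(2M4+M5)/6=1230/2047
t_q=31/4 → seg 3, τ=3/4; S=-4+-1661/4094·τ+16807/6141·τ²+-63107/110538·τ³=-787531/262016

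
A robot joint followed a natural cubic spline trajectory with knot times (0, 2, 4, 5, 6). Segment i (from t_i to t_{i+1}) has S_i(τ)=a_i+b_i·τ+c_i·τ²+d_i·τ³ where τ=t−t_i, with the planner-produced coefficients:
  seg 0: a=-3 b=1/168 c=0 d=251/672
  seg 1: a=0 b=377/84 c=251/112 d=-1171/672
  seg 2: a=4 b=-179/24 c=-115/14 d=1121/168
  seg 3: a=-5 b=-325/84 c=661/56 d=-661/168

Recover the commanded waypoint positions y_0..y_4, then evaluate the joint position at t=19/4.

y_0=-3 y_1=0 y_2=4 y_3=-5 y_4=-1
S(19/4) = -12183/3584

y_0 = S_0(0) = a_0 = -3
y_1 = S_1(0) = a_1 = 0
y_2 = S_2(0) = a_2 = 4
y_3 = S_3(0) = a_3 = -5
y_4 = S_3(1) = -1
t_q=19/4 is in segment 2 (τ=3/4); S_2(τ)=-12183/3584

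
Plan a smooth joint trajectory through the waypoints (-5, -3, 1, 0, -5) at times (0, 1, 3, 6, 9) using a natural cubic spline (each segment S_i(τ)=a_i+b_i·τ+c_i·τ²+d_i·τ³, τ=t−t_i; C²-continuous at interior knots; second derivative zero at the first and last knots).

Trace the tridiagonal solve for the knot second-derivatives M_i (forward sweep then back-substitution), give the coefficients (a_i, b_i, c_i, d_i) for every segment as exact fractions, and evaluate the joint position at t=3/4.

Δ: Δ0=2, Δ1=2, Δ2=-1/3, Δ3=-5/3
row 1: diag=6, rhs=0; c'=1/3, d'=0
row 2: denom=10−2·1/3=28/3; d'=(-14−2·0)/(28/3)=-3/2
row 3: denom=12−3·9/28=309/28; d'=(-8−3·-3/2)/(309/28)=-98/309
back: M3=-98/309
back: M2=-3/2−9/28·-98/309=-144/103
back: M1=0−1/3·-144/103=48/103
M: M0=0, M1=48/103, M2=-144/103, M3=-98/309, M4=0
seg 0: a=-5, c=M0/2=0, d=(M1−M0)/(6·1)=8/103, b=Δ0−h0·(2M0+M1)/6=198/103
seg 1: a=-3, c=M1/2=24/103, d=(M2−M1)/(6·2)=-16/103, b=Δ1−h1·(2M1+M2)/6=222/103
seg 2: a=1, c=M2/2=-72/103, d=(M3−M2)/(6·3)=167/2781, b=Δ2−h2·(2M2+M3)/6=126/103
seg 3: a=0, c=M3/2=-49/309, d=(M4−M3)/(6·3)=49/2781, b=Δ3−h3·(2M3+M4)/6=-139/103
t_q=3/4 → seg 0, τ=3/4; S=-5+198/103·τ+0·τ²+8/103·τ³=-2905/824

  seg 0: a=-5 b=198/103 c=0 d=8/103
  seg 1: a=-3 b=222/103 c=24/103 d=-16/103
  seg 2: a=1 b=126/103 c=-72/103 d=167/2781
  seg 3: a=0 b=-139/103 c=-49/309 d=49/2781
S(3/4) = -2905/824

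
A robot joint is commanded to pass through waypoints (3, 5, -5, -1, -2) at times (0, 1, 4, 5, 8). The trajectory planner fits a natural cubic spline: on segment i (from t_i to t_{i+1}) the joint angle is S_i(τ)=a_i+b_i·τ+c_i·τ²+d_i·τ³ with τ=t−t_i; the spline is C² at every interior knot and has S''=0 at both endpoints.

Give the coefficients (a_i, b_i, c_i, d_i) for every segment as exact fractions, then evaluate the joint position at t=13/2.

  seg 0: a=3 b=463/144 c=0 d=-175/144
  seg 1: a=5 b=-31/72 c=-175/48 d=1157/1296
  seg 2: a=-5 b=259/144 c=79/18 d=-35/16
  seg 3: a=-1 b=289/72 c=-313/144 d=313/1296
S(13/2) = 121/128

Δ: Δ0=2, Δ1=-10/3, Δ2=4, Δ3=-1/3
row 1: diag=8, rhs=-32; c'=3/8, d'=-4
row 2: denom=8−3·3/8=55/8; d'=(44−3·-4)/(55/8)=448/55
row 3: denom=8−1·8/55=432/55; d'=(-26−1·448/55)/(432/55)=-313/72
back: M3=-313/72
back: M2=448/55−8/55·-313/72=79/9
back: M1=-4−3/8·79/9=-175/24
M: M0=0, M1=-175/24, M2=79/9, M3=-313/72, M4=0
seg 0: a=3, c=M0/2=0, d=(M1−M0)/(6·1)=-175/144, b=Δ0−h0·(2M0+M1)/6=463/144
seg 1: a=5, c=M1/2=-175/48, d=(M2−M1)/(6·3)=1157/1296, b=Δ1−h1·(2M1+M2)/6=-31/72
seg 2: a=-5, c=M2/2=79/18, d=(M3−M2)/(6·1)=-35/16, b=Δ2−h2·(2M2+M3)/6=259/144
seg 3: a=-1, c=M3/2=-313/144, d=(M4−M3)/(6·3)=313/1296, b=Δ3−h3·(2M3+M4)/6=289/72
t_q=13/2 → seg 3, τ=3/2; S=-1+289/72·τ+-313/144·τ²+313/1296·τ³=121/128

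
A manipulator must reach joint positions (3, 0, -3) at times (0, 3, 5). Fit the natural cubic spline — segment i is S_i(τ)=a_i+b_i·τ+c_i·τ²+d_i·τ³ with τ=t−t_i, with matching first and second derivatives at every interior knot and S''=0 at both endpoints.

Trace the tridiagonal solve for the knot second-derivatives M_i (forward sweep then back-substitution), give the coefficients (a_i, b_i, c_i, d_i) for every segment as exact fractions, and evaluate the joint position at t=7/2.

  seg 0: a=3 b=-17/20 c=0 d=-1/60
  seg 1: a=0 b=-13/10 c=-3/20 d=1/40
S(7/2) = -219/320

Δ: Δ0=-1, Δ1=-3/2
row 1: diag=10, rhs=-3; c'=1/5, d'=-3/10
back: M1=-3/10
M: M0=0, M1=-3/10, M2=0
seg 0: a=3, c=M0/2=0, d=(M1−M0)/(6·3)=-1/60, b=Δ0−h0·(2M0+M1)/6=-17/20
seg 1: a=0, c=M1/2=-3/20, d=(M2−M1)/(6·2)=1/40, b=Δ1−h1·(2M1+M2)/6=-13/10
t_q=7/2 → seg 1, τ=1/2; S=0+-13/10·τ+-3/20·τ²+1/40·τ³=-219/320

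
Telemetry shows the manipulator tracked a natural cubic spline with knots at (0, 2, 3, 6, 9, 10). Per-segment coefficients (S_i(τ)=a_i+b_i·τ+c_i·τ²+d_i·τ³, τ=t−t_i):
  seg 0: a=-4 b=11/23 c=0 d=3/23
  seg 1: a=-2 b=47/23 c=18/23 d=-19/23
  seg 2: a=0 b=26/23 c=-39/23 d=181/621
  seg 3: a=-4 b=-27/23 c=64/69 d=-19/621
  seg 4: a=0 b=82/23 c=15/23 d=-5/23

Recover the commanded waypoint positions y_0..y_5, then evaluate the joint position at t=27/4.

y_0 = S_0(0) = a_0 = -4
y_1 = S_1(0) = a_1 = -2
y_2 = S_2(0) = a_2 = 0
y_3 = S_3(0) = a_3 = -4
y_4 = S_4(0) = a_4 = 0
y_5 = S_4(1) = 4
t_q=27/4 is in segment 3 (τ=3/4); S_3(τ)=-6435/1472

y_0=-4 y_1=-2 y_2=0 y_3=-4 y_4=0 y_5=4
S(27/4) = -6435/1472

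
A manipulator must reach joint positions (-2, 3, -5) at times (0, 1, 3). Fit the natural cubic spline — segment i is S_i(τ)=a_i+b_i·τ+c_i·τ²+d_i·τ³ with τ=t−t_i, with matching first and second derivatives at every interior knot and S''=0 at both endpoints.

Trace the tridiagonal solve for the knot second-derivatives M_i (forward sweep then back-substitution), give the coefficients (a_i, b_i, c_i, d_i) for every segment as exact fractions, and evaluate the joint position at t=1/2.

Δ: Δ0=5, Δ1=-4
row 1: diag=6, rhs=-54; c'=1/3, d'=-9
back: M1=-9
M: M0=0, M1=-9, M2=0
seg 0: a=-2, c=M0/2=0, d=(M1−M0)/(6·1)=-3/2, b=Δ0−h0·(2M0+M1)/6=13/2
seg 1: a=3, c=M1/2=-9/2, d=(M2−M1)/(6·2)=3/4, b=Δ1−h1·(2M1+M2)/6=2
t_q=1/2 → seg 0, τ=1/2; S=-2+13/2·τ+0·τ²+-3/2·τ³=17/16

  seg 0: a=-2 b=13/2 c=0 d=-3/2
  seg 1: a=3 b=2 c=-9/2 d=3/4
S(1/2) = 17/16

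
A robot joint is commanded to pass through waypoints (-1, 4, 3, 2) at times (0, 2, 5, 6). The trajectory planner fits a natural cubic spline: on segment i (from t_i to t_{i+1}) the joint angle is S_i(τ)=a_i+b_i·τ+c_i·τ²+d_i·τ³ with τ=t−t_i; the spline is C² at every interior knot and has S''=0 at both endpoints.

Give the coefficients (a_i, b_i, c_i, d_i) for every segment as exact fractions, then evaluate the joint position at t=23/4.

Δ: Δ0=5/2, Δ1=-1/3, Δ2=-1
row 1: diag=10, rhs=-17; c'=3/10, d'=-17/10
row 2: denom=8−3·3/10=71/10; d'=(-4−3·-17/10)/(71/10)=11/71
back: M2=11/71
back: M1=-17/10−3/10·11/71=-124/71
M: M0=0, M1=-124/71, M2=11/71, M3=0
seg 0: a=-1, c=M0/2=0, d=(M1−M0)/(6·2)=-31/213, b=Δ0−h0·(2M0+M1)/6=1313/426
seg 1: a=4, c=M1/2=-62/71, d=(M2−M1)/(6·3)=15/142, b=Δ1−h1·(2M1+M2)/6=569/426
seg 2: a=3, c=M2/2=11/142, d=(M3−M2)/(6·1)=-11/426, b=Δ2−h2·(2M2+M3)/6=-224/213
t_q=23/4 → seg 2, τ=3/4; S=3+-224/213·τ+11/142·τ²+-11/426·τ³=20393/9088

  seg 0: a=-1 b=1313/426 c=0 d=-31/213
  seg 1: a=4 b=569/426 c=-62/71 d=15/142
  seg 2: a=3 b=-224/213 c=11/142 d=-11/426
S(23/4) = 20393/9088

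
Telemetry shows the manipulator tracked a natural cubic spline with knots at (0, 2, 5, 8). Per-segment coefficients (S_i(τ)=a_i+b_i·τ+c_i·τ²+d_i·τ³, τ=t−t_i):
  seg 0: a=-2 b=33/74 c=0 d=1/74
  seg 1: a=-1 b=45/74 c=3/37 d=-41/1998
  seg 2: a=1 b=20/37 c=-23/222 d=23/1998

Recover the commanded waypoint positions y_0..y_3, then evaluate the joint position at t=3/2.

y_0=-2 y_1=-1 y_2=1 y_3=2
S(3/2) = -761/592

y_0 = S_0(0) = a_0 = -2
y_1 = S_1(0) = a_1 = -1
y_2 = S_2(0) = a_2 = 1
y_3 = S_2(3) = 2
t_q=3/2 is in segment 0 (τ=3/2); S_0(τ)=-761/592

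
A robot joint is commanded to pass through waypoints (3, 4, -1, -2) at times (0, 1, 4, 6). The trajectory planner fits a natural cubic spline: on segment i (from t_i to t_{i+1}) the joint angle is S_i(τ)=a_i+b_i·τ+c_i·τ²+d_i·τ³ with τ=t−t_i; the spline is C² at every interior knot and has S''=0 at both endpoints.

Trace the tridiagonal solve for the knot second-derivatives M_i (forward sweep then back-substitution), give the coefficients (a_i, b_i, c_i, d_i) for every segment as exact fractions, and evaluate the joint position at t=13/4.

Δ: Δ0=1, Δ1=-5/3, Δ2=-1/2
row 1: diag=8, rhs=-16; c'=3/8, d'=-2
row 2: denom=10−3·3/8=71/8; d'=(7−3·-2)/(71/8)=104/71
back: M2=104/71
back: M1=-2−3/8·104/71=-181/71
M: M0=0, M1=-181/71, M2=104/71, M3=0
seg 0: a=3, c=M0/2=0, d=(M1−M0)/(6·1)=-181/426, b=Δ0−h0·(2M0+M1)/6=607/426
seg 1: a=4, c=M1/2=-181/142, d=(M2−M1)/(6·3)=95/426, b=Δ1−h1·(2M1+M2)/6=32/213
seg 2: a=-1, c=M2/2=52/71, d=(M3−M2)/(6·2)=-26/213, b=Δ2−h2·(2M2+M3)/6=-629/426
t_q=13/4 → seg 1, τ=9/4; S=4+32/213·τ+-181/142·τ²+95/426·τ³=3865/9088

  seg 0: a=3 b=607/426 c=0 d=-181/426
  seg 1: a=4 b=32/213 c=-181/142 d=95/426
  seg 2: a=-1 b=-629/426 c=52/71 d=-26/213
S(13/4) = 3865/9088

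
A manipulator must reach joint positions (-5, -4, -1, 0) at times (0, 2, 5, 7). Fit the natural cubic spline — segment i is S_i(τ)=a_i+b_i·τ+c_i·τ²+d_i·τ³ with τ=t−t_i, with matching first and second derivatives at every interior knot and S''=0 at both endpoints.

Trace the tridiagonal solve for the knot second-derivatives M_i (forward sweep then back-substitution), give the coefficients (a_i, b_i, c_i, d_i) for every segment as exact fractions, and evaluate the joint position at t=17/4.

  seg 0: a=-5 b=5/14 c=0 d=1/28
  seg 1: a=-4 b=11/14 c=3/14 d=-1/21
  seg 2: a=-1 b=11/14 c=-3/14 d=1/28
S(17/4) = -757/448

Δ: Δ0=1/2, Δ1=1, Δ2=1/2
row 1: diag=10, rhs=3; c'=3/10, d'=3/10
row 2: denom=10−3·3/10=91/10; d'=(-3−3·3/10)/(91/10)=-3/7
back: M2=-3/7
back: M1=3/10−3/10·-3/7=3/7
M: M0=0, M1=3/7, M2=-3/7, M3=0
seg 0: a=-5, c=M0/2=0, d=(M1−M0)/(6·2)=1/28, b=Δ0−h0·(2M0+M1)/6=5/14
seg 1: a=-4, c=M1/2=3/14, d=(M2−M1)/(6·3)=-1/21, b=Δ1−h1·(2M1+M2)/6=11/14
seg 2: a=-1, c=M2/2=-3/14, d=(M3−M2)/(6·2)=1/28, b=Δ2−h2·(2M2+M3)/6=11/14
t_q=17/4 → seg 1, τ=9/4; S=-4+11/14·τ+3/14·τ²+-1/21·τ³=-757/448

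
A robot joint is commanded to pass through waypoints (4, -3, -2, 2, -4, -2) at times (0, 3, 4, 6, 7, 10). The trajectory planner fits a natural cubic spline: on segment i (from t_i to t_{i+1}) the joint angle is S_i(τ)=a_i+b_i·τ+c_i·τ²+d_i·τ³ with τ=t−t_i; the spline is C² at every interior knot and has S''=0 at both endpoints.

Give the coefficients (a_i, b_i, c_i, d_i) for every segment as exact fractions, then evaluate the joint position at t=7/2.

Δ: Δ0=-7/3, Δ1=1, Δ2=2, Δ3=-6, Δ4=2/3
row 1: diag=8, rhs=20; c'=1/8, d'=5/2
row 2: denom=6−1·1/8=47/8; d'=(6−1·5/2)/(47/8)=28/47
row 3: denom=6−2·16/47=250/47; d'=(-48−2·28/47)/(250/47)=-1156/125
row 4: denom=8−1·47/250=1953/250; d'=(40−1·-1156/125)/(1953/250)=1368/217
back: M4=1368/217
back: M3=-1156/125−47/250·1368/217=-2264/217
back: M2=28/47−16/47·-2264/217=900/217
back: M1=5/2−1/8·900/217=430/217
M: M0=0, M1=430/217, M2=900/217, M3=-2264/217, M4=1368/217, M5=0
seg 0: a=4, c=M0/2=0, d=(M1−M0)/(6·3)=215/1953, b=Δ0−h0·(2M0+M1)/6=-2164/651
seg 1: a=-3, c=M1/2=215/217, d=(M2−M1)/(6·1)=235/651, b=Δ1−h1·(2M1+M2)/6=-229/651
seg 2: a=-2, c=M2/2=450/217, d=(M3−M2)/(6·2)=-113/93, b=Δ2−h2·(2M2+M3)/6=1766/651
seg 3: a=2, c=M3/2=-1132/217, d=(M4−M3)/(6·1)=1816/651, b=Δ3−h3·(2M3+M4)/6=-2326/651
seg 4: a=-4, c=M4/2=684/217, d=(M5−M4)/(6·3)=-76/217, b=Δ4−h4·(2M4+M5)/6=-3670/651
t_q=7/2 → seg 1, τ=1/2; S=-3+-229/651·τ+215/217·τ²+235/651·τ³=-715/248

  seg 0: a=4 b=-2164/651 c=0 d=215/1953
  seg 1: a=-3 b=-229/651 c=215/217 d=235/651
  seg 2: a=-2 b=1766/651 c=450/217 d=-113/93
  seg 3: a=2 b=-2326/651 c=-1132/217 d=1816/651
  seg 4: a=-4 b=-3670/651 c=684/217 d=-76/217
S(7/2) = -715/248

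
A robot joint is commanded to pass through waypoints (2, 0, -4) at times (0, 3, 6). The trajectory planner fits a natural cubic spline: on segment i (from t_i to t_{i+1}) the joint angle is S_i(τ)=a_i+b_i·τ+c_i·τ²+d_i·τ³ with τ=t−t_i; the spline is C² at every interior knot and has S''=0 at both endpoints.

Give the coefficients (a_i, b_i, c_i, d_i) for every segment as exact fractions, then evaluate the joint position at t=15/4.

Δ: Δ0=-2/3, Δ1=-4/3
row 1: diag=12, rhs=-4; c'=1/4, d'=-1/3
back: M1=-1/3
M: M0=0, M1=-1/3, M2=0
seg 0: a=2, c=M0/2=0, d=(M1−M0)/(6·3)=-1/54, b=Δ0−h0·(2M0+M1)/6=-1/2
seg 1: a=0, c=M1/2=-1/6, d=(M2−M1)/(6·3)=1/54, b=Δ1−h1·(2M1+M2)/6=-1
t_q=15/4 → seg 1, τ=3/4; S=0+-1·τ+-1/6·τ²+1/54·τ³=-107/128

  seg 0: a=2 b=-1/2 c=0 d=-1/54
  seg 1: a=0 b=-1 c=-1/6 d=1/54
S(15/4) = -107/128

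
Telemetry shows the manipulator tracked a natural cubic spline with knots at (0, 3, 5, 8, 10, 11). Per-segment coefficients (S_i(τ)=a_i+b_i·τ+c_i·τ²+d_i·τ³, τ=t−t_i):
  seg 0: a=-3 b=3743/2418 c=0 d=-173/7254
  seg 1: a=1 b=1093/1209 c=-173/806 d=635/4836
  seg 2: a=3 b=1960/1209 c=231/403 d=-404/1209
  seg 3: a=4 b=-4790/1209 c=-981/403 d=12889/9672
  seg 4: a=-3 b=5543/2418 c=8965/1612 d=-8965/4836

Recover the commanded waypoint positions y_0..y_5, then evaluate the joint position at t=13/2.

y_0=-3 y_1=1 y_2=3 y_3=4 y_4=-3 y_5=3
S(13/2) = 9017/1612

y_0 = S_0(0) = a_0 = -3
y_1 = S_1(0) = a_1 = 1
y_2 = S_2(0) = a_2 = 3
y_3 = S_3(0) = a_3 = 4
y_4 = S_4(0) = a_4 = -3
y_5 = S_4(1) = 3
t_q=13/2 is in segment 2 (τ=3/2); S_2(τ)=9017/1612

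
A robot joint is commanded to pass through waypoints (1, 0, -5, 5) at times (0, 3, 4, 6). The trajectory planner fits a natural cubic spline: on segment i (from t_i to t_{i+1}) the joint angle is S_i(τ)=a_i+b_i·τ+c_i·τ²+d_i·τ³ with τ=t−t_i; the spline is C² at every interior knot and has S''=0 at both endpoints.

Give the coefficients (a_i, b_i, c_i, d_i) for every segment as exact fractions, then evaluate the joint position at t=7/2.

  seg 0: a=1 b=295/141 c=0 d=-38/141
  seg 1: a=0 b=-731/141 c=-114/47 d=368/141
  seg 2: a=-5 b=-311/141 c=254/47 d=-127/141
S(7/2) = -135/47

Δ: Δ0=-1/3, Δ1=-5, Δ2=5
row 1: diag=8, rhs=-28; c'=1/8, d'=-7/2
row 2: denom=6−1·1/8=47/8; d'=(60−1·-7/2)/(47/8)=508/47
back: M2=508/47
back: M1=-7/2−1/8·508/47=-228/47
M: M0=0, M1=-228/47, M2=508/47, M3=0
seg 0: a=1, c=M0/2=0, d=(M1−M0)/(6·3)=-38/141, b=Δ0−h0·(2M0+M1)/6=295/141
seg 1: a=0, c=M1/2=-114/47, d=(M2−M1)/(6·1)=368/141, b=Δ1−h1·(2M1+M2)/6=-731/141
seg 2: a=-5, c=M2/2=254/47, d=(M3−M2)/(6·2)=-127/141, b=Δ2−h2·(2M2+M3)/6=-311/141
t_q=7/2 → seg 1, τ=1/2; S=0+-731/141·τ+-114/47·τ²+368/141·τ³=-135/47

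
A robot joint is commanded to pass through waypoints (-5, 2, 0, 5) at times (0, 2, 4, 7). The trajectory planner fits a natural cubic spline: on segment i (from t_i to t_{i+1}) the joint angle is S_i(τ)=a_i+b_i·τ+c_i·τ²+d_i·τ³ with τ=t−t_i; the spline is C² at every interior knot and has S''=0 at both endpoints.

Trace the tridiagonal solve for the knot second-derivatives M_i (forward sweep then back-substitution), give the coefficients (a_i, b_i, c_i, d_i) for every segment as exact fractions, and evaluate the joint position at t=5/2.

Δ: Δ0=7/2, Δ1=-1, Δ2=5/3
row 1: diag=8, rhs=-27; c'=1/4, d'=-27/8
row 2: denom=10−2·1/4=19/2; d'=(16−2·-27/8)/(19/2)=91/38
back: M2=91/38
back: M1=-27/8−1/4·91/38=-151/38
M: M0=0, M1=-151/38, M2=91/38, M3=0
seg 0: a=-5, c=M0/2=0, d=(M1−M0)/(6·2)=-151/456, b=Δ0−h0·(2M0+M1)/6=275/57
seg 1: a=2, c=M1/2=-151/76, d=(M2−M1)/(6·2)=121/228, b=Δ1−h1·(2M1+M2)/6=97/114
seg 2: a=0, c=M2/2=91/76, d=(M3−M2)/(6·3)=-91/684, b=Δ2−h2·(2M2+M3)/6=-83/114
t_q=5/2 → seg 1, τ=1/2; S=2+97/114·τ+-151/76·τ²+121/228·τ³=1213/608

  seg 0: a=-5 b=275/57 c=0 d=-151/456
  seg 1: a=2 b=97/114 c=-151/76 d=121/228
  seg 2: a=0 b=-83/114 c=91/76 d=-91/684
S(5/2) = 1213/608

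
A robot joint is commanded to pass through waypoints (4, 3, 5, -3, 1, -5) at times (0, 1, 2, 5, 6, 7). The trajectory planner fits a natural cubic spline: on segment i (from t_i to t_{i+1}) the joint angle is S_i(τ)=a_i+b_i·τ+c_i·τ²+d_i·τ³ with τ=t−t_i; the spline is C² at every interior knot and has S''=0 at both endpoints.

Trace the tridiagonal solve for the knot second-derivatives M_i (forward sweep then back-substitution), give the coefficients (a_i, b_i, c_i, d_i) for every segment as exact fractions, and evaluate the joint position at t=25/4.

Δ: Δ0=-1, Δ1=2, Δ2=-8/3, Δ3=4, Δ4=-6
row 1: diag=4, rhs=18; c'=1/4, d'=9/2
row 2: denom=8−1·1/4=31/4; d'=(-28−1·9/2)/(31/4)=-130/31
row 3: denom=8−3·12/31=212/31; d'=(40−3·-130/31)/(212/31)=815/106
row 4: denom=4−1·31/212=817/212; d'=(-60−1·815/106)/(817/212)=-14350/817
back: M4=-14350/817
back: M3=815/106−31/212·-14350/817=8380/817
back: M2=-130/31−12/31·8380/817=-6670/817
back: M1=9/2−1/4·-6670/817=5344/817
M: M0=0, M1=5344/817, M2=-6670/817, M3=8380/817, M4=-14350/817, M5=0
seg 0: a=4, c=M0/2=0, d=(M1−M0)/(6·1)=2672/2451, b=Δ0−h0·(2M0+M1)/6=-5123/2451
seg 1: a=3, c=M1/2=2672/817, d=(M2−M1)/(6·1)=-6007/2451, b=Δ1−h1·(2M1+M2)/6=2893/2451
seg 2: a=5, c=M2/2=-3335/817, d=(M3−M2)/(6·3)=175/171, b=Δ2−h2·(2M2+M3)/6=904/2451
seg 3: a=-3, c=M3/2=4190/817, d=(M4−M3)/(6·1)=-11365/2451, b=Δ3−h3·(2M3+M4)/6=8599/2451
seg 4: a=1, c=M4/2=-7175/817, d=(M5−M4)/(6·1)=7175/2451, b=Δ4−h4·(2M4+M5)/6=-356/2451
t_q=25/4 → seg 4, τ=1/4; S=1+-356/2451·τ+-7175/817·τ²+7175/2451·τ³=24081/52288

  seg 0: a=4 b=-5123/2451 c=0 d=2672/2451
  seg 1: a=3 b=2893/2451 c=2672/817 d=-6007/2451
  seg 2: a=5 b=904/2451 c=-3335/817 d=175/171
  seg 3: a=-3 b=8599/2451 c=4190/817 d=-11365/2451
  seg 4: a=1 b=-356/2451 c=-7175/817 d=7175/2451
S(25/4) = 24081/52288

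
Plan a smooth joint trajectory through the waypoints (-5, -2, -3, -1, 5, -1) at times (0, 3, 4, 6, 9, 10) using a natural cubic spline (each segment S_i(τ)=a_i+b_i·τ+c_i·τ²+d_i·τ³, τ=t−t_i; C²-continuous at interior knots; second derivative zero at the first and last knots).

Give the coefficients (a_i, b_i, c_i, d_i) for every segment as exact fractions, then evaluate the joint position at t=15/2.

Δ: Δ0=1, Δ1=-1, Δ2=1, Δ3=2, Δ4=-6
row 1: diag=8, rhs=-12; c'=1/8, d'=-3/2
row 2: denom=6−1·1/8=47/8; d'=(12−1·-3/2)/(47/8)=108/47
row 3: denom=10−2·16/47=438/47; d'=(6−2·108/47)/(438/47)=11/73
row 4: denom=8−3·47/146=1027/146; d'=(-48−3·11/73)/(1027/146)=-7074/1027
back: M4=-7074/1027
back: M3=11/73−47/146·-7074/1027=2432/1027
back: M2=108/47−16/47·2432/1027=1532/1027
back: M1=-3/2−1/8·1532/1027=-1732/1027
M: M0=0, M1=-1732/1027, M2=1532/1027, M3=2432/1027, M4=-7074/1027, M5=0
seg 0: a=-5, c=M0/2=0, d=(M1−M0)/(6·3)=-866/9243, b=Δ0−h0·(2M0+M1)/6=1893/1027
seg 1: a=-2, c=M1/2=-866/1027, d=(M2−M1)/(6·1)=544/1027, b=Δ1−h1·(2M1+M2)/6=-705/1027
seg 2: a=-3, c=M2/2=766/1027, d=(M3−M2)/(6·2)=75/1027, b=Δ2−h2·(2M2+M3)/6=-805/1027
seg 3: a=-1, c=M3/2=1216/1027, d=(M4−M3)/(6·3)=-4753/9243, b=Δ3−h3·(2M3+M4)/6=243/79
seg 4: a=5, c=M4/2=-3537/1027, d=(M5−M4)/(6·1)=1179/1027, b=Δ4−h4·(2M4+M5)/6=-3804/1027
t_q=15/2 → seg 3, τ=3/2; S=-1+243/79·τ+1216/1027·τ²+-4753/9243·τ³=37321/8216

  seg 0: a=-5 b=1893/1027 c=0 d=-866/9243
  seg 1: a=-2 b=-705/1027 c=-866/1027 d=544/1027
  seg 2: a=-3 b=-805/1027 c=766/1027 d=75/1027
  seg 3: a=-1 b=243/79 c=1216/1027 d=-4753/9243
  seg 4: a=5 b=-3804/1027 c=-3537/1027 d=1179/1027
S(15/2) = 37321/8216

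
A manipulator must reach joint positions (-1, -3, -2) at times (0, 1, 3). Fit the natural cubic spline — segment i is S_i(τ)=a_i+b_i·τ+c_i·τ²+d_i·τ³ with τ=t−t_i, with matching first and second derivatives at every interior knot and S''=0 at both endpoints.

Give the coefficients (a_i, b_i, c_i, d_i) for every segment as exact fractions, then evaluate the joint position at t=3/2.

  seg 0: a=-1 b=-29/12 c=0 d=5/12
  seg 1: a=-3 b=-7/6 c=5/4 d=-5/24
S(3/2) = -211/64

Δ: Δ0=-2, Δ1=1/2
row 1: diag=6, rhs=15; c'=1/3, d'=5/2
back: M1=5/2
M: M0=0, M1=5/2, M2=0
seg 0: a=-1, c=M0/2=0, d=(M1−M0)/(6·1)=5/12, b=Δ0−h0·(2M0+M1)/6=-29/12
seg 1: a=-3, c=M1/2=5/4, d=(M2−M1)/(6·2)=-5/24, b=Δ1−h1·(2M1+M2)/6=-7/6
t_q=3/2 → seg 1, τ=1/2; S=-3+-7/6·τ+5/4·τ²+-5/24·τ³=-211/64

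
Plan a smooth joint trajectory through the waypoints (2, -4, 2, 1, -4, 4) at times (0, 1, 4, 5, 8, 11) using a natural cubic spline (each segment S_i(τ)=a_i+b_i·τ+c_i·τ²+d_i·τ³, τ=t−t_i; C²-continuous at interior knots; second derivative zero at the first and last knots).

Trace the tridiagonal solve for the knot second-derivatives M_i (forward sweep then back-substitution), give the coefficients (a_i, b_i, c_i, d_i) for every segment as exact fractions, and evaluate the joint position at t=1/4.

Δ: Δ0=-6, Δ1=2, Δ2=-1, Δ3=-5/3, Δ4=8/3
row 1: diag=8, rhs=48; c'=3/8, d'=6
row 2: denom=8−3·3/8=55/8; d'=(-18−3·6)/(55/8)=-288/55
row 3: denom=8−1·8/55=432/55; d'=(-4−1·-288/55)/(432/55)=17/108
row 4: denom=12−3·55/144=521/48; d'=(26−3·17/108)/(521/48)=3676/1563
back: M4=3676/1563
back: M3=17/108−55/144·3676/1563=-386/521
back: M2=-288/55−8/55·-386/521=-2672/521
back: M1=6−3/8·-2672/521=4128/521
M: M0=0, M1=4128/521, M2=-2672/521, M3=-386/521, M4=3676/1563, M5=0
seg 0: a=2, c=M0/2=0, d=(M1−M0)/(6·1)=688/521, b=Δ0−h0·(2M0+M1)/6=-3814/521
seg 1: a=-4, c=M1/2=2064/521, d=(M2−M1)/(6·3)=-3400/4689, b=Δ1−h1·(2M1+M2)/6=-1750/521
seg 2: a=2, c=M2/2=-1336/521, d=(M3−M2)/(6·1)=381/521, b=Δ2−h2·(2M2+M3)/6=434/521
seg 3: a=1, c=M3/2=-193/521, d=(M4−M3)/(6·3)=2417/14067, b=Δ3−h3·(2M3+M4)/6=-1095/521
seg 4: a=-4, c=M4/2=1838/1563, d=(M5−M4)/(6·3)=-1838/14067, b=Δ4−h4·(2M4+M5)/6=164/521
t_q=1/4 → seg 0, τ=1/4; S=2+-3814/521·τ+0·τ²+688/521·τ³=397/2084

  seg 0: a=2 b=-3814/521 c=0 d=688/521
  seg 1: a=-4 b=-1750/521 c=2064/521 d=-3400/4689
  seg 2: a=2 b=434/521 c=-1336/521 d=381/521
  seg 3: a=1 b=-1095/521 c=-193/521 d=2417/14067
  seg 4: a=-4 b=164/521 c=1838/1563 d=-1838/14067
S(1/4) = 397/2084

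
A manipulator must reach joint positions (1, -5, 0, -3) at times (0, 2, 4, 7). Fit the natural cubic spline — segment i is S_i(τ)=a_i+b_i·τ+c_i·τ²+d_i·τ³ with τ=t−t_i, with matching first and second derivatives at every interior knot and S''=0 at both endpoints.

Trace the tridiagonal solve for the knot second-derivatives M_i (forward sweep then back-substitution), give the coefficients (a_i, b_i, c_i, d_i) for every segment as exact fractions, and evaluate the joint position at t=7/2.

  seg 0: a=1 b=-88/19 c=0 d=31/76
  seg 1: a=-5 b=5/19 c=93/38 d=-101/152
  seg 2: a=0 b=79/38 c=-117/76 d=13/76
S(7/2) = -1631/1216

Δ: Δ0=-3, Δ1=5/2, Δ2=-1
row 1: diag=8, rhs=33; c'=1/4, d'=33/8
row 2: denom=10−2·1/4=19/2; d'=(-21−2·33/8)/(19/2)=-117/38
back: M2=-117/38
back: M1=33/8−1/4·-117/38=93/19
M: M0=0, M1=93/19, M2=-117/38, M3=0
seg 0: a=1, c=M0/2=0, d=(M1−M0)/(6·2)=31/76, b=Δ0−h0·(2M0+M1)/6=-88/19
seg 1: a=-5, c=M1/2=93/38, d=(M2−M1)/(6·2)=-101/152, b=Δ1−h1·(2M1+M2)/6=5/19
seg 2: a=0, c=M2/2=-117/76, d=(M3−M2)/(6·3)=13/76, b=Δ2−h2·(2M2+M3)/6=79/38
t_q=7/2 → seg 1, τ=3/2; S=-5+5/19·τ+93/38·τ²+-101/152·τ³=-1631/1216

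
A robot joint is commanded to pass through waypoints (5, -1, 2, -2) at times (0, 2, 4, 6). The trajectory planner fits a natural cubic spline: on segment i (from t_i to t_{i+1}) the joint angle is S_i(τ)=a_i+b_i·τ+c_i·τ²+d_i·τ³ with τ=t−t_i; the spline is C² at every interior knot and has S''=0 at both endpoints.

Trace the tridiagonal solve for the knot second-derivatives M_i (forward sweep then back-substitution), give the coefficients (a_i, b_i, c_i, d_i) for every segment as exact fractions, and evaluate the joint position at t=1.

  seg 0: a=5 b=-133/30 c=0 d=43/120
  seg 1: a=-1 b=-2/15 c=43/20 d=-2/3
  seg 2: a=2 b=7/15 c=-37/20 d=37/120
S(1) = 37/40

Δ: Δ0=-3, Δ1=3/2, Δ2=-2
row 1: diag=8, rhs=27; c'=1/4, d'=27/8
row 2: denom=8−2·1/4=15/2; d'=(-21−2·27/8)/(15/2)=-37/10
back: M2=-37/10
back: M1=27/8−1/4·-37/10=43/10
M: M0=0, M1=43/10, M2=-37/10, M3=0
seg 0: a=5, c=M0/2=0, d=(M1−M0)/(6·2)=43/120, b=Δ0−h0·(2M0+M1)/6=-133/30
seg 1: a=-1, c=M1/2=43/20, d=(M2−M1)/(6·2)=-2/3, b=Δ1−h1·(2M1+M2)/6=-2/15
seg 2: a=2, c=M2/2=-37/20, d=(M3−M2)/(6·2)=37/120, b=Δ2−h2·(2M2+M3)/6=7/15
t_q=1 → seg 0, τ=1; S=5+-133/30·τ+0·τ²+43/120·τ³=37/40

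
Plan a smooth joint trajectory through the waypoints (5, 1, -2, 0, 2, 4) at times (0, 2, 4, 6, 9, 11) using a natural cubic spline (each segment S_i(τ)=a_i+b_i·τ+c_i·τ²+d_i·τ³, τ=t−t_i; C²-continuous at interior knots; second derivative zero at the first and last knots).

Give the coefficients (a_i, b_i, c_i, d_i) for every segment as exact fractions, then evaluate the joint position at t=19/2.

Δ: Δ0=-2, Δ1=-3/2, Δ2=1, Δ3=2/3, Δ4=1
row 1: diag=8, rhs=3; c'=1/4, d'=3/8
row 2: denom=8−2·1/4=15/2; d'=(15−2·3/8)/(15/2)=19/10
row 3: denom=10−2·4/15=142/15; d'=(-2−2·19/10)/(142/15)=-87/142
row 4: denom=10−3·45/142=1285/142; d'=(2−3·-87/142)/(1285/142)=109/257
back: M4=109/257
back: M3=-87/142−45/142·109/257=-192/257
back: M2=19/10−4/15·-192/257=1079/514
back: M1=3/8−1/4·1079/514=-77/514
M: M0=0, M1=-77/514, M2=1079/514, M3=-192/257, M4=109/257, M5=0
seg 0: a=5, c=M0/2=0, d=(M1−M0)/(6·2)=-77/6168, b=Δ0−h0·(2M0+M1)/6=-3007/1542
seg 1: a=1, c=M1/2=-77/1028, d=(M2−M1)/(6·2)=289/1542, b=Δ1−h1·(2M1+M2)/6=-1619/771
seg 2: a=-2, c=M2/2=1079/1028, d=(M3−M2)/(6·2)=-1463/6168, b=Δ2−h2·(2M2+M3)/6=-116/771
seg 3: a=0, c=M3/2=-96/257, d=(M4−M3)/(6·3)=301/4626, b=Δ3−h3·(2M3+M4)/6=1853/1542
seg 4: a=2, c=M4/2=109/514, d=(M5−M4)/(6·2)=-109/3084, b=Δ4−h4·(2M4+M5)/6=553/771
t_q=19/2 → seg 4, τ=1/2; S=2+553/771·τ+109/514·τ²+-109/3084·τ³=19797/8224

  seg 0: a=5 b=-3007/1542 c=0 d=-77/6168
  seg 1: a=1 b=-1619/771 c=-77/1028 d=289/1542
  seg 2: a=-2 b=-116/771 c=1079/1028 d=-1463/6168
  seg 3: a=0 b=1853/1542 c=-96/257 d=301/4626
  seg 4: a=2 b=553/771 c=109/514 d=-109/3084
S(19/2) = 19797/8224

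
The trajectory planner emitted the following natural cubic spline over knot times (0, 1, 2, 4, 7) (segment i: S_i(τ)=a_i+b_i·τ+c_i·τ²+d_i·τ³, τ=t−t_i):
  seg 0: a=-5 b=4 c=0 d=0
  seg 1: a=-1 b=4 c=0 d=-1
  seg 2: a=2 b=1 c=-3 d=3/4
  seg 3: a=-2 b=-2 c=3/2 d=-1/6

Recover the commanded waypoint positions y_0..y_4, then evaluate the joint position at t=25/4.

y_0 = S_0(0) = a_0 = -5
y_1 = S_1(0) = a_1 = -1
y_2 = S_2(0) = a_2 = 2
y_3 = S_3(0) = a_3 = -2
y_4 = S_3(3) = 1
t_q=25/4 is in segment 3 (τ=9/4); S_3(τ)=-103/128

y_0=-5 y_1=-1 y_2=2 y_3=-2 y_4=1
S(25/4) = -103/128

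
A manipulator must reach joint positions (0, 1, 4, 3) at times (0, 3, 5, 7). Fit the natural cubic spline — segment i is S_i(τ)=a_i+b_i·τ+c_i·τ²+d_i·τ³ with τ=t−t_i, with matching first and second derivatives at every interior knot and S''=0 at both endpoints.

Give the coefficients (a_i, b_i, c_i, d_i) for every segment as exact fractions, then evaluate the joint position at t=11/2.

Δ: Δ0=1/3, Δ1=3/2, Δ2=-1/2
row 1: diag=10, rhs=7; c'=1/5, d'=7/10
row 2: denom=8−2·1/5=38/5; d'=(-12−2·7/10)/(38/5)=-67/38
back: M2=-67/38
back: M1=7/10−1/5·-67/38=20/19
M: M0=0, M1=20/19, M2=-67/38, M3=0
seg 0: a=0, c=M0/2=0, d=(M1−M0)/(6·3)=10/171, b=Δ0−h0·(2M0+M1)/6=-11/57
seg 1: a=1, c=M1/2=10/19, d=(M2−M1)/(6·2)=-107/456, b=Δ1−h1·(2M1+M2)/6=79/57
seg 2: a=4, c=M2/2=-67/76, d=(M3−M2)/(6·2)=67/456, b=Δ2−h2·(2M2+M3)/6=77/114
t_q=11/2 → seg 2, τ=1/2; S=4+77/114·τ+-67/76·τ²+67/456·τ³=5029/1216

  seg 0: a=0 b=-11/57 c=0 d=10/171
  seg 1: a=1 b=79/57 c=10/19 d=-107/456
  seg 2: a=4 b=77/114 c=-67/76 d=67/456
S(11/2) = 5029/1216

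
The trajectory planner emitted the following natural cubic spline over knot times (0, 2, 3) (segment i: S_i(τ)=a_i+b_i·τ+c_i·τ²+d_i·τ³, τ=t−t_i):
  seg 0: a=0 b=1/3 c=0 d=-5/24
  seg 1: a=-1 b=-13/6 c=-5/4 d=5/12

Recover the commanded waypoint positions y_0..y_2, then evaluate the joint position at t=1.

y_0 = S_0(0) = a_0 = 0
y_1 = S_1(0) = a_1 = -1
y_2 = S_1(1) = -4
t_q=1 is in segment 0 (τ=1); S_0(τ)=1/8

y_0=0 y_1=-1 y_2=-4
S(1) = 1/8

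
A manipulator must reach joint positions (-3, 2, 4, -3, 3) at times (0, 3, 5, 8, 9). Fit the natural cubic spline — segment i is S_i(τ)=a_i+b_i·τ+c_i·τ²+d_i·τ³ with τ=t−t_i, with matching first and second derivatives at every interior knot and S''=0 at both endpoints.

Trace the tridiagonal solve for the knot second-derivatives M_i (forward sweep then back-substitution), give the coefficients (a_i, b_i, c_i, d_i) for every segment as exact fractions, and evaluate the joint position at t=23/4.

  seg 0: a=-3 b=481/339 c=0 d=28/1017
  seg 1: a=2 b=733/339 c=28/113 d=-281/678
  seg 2: a=4 b=-617/339 c=-253/113 d=701/1017
  seg 3: a=-3 b=1138/339 c=448/113 d=-448/339
S(23/4) = 12051/7232

Δ: Δ0=5/3, Δ1=1, Δ2=-7/3, Δ3=6
row 1: diag=10, rhs=-4; c'=1/5, d'=-2/5
row 2: denom=10−2·1/5=48/5; d'=(-20−2·-2/5)/(48/5)=-2
row 3: denom=8−3·5/16=113/16; d'=(50−3·-2)/(113/16)=896/113
back: M3=896/113
back: M2=-2−5/16·896/113=-506/113
back: M1=-2/5−1/5·-506/113=56/113
M: M0=0, M1=56/113, M2=-506/113, M3=896/113, M4=0
seg 0: a=-3, c=M0/2=0, d=(M1−M0)/(6·3)=28/1017, b=Δ0−h0·(2M0+M1)/6=481/339
seg 1: a=2, c=M1/2=28/113, d=(M2−M1)/(6·2)=-281/678, b=Δ1−h1·(2M1+M2)/6=733/339
seg 2: a=4, c=M2/2=-253/113, d=(M3−M2)/(6·3)=701/1017, b=Δ2−h2·(2M2+M3)/6=-617/339
seg 3: a=-3, c=M3/2=448/113, d=(M4−M3)/(6·1)=-448/339, b=Δ3−h3·(2M3+M4)/6=1138/339
t_q=23/4 → seg 2, τ=3/4; S=4+-617/339·τ+-253/113·τ²+701/1017·τ³=12051/7232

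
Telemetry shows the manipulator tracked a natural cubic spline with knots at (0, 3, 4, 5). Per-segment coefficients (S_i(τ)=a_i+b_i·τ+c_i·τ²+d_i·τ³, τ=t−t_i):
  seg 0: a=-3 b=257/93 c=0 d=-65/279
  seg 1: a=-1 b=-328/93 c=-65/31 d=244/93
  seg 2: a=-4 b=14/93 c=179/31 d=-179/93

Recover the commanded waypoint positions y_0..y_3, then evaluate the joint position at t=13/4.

y_0=-3 y_1=-1 y_2=-4 y_3=0
S(13/4) = -489/248

y_0 = S_0(0) = a_0 = -3
y_1 = S_1(0) = a_1 = -1
y_2 = S_2(0) = a_2 = -4
y_3 = S_2(1) = 0
t_q=13/4 is in segment 1 (τ=1/4); S_1(τ)=-489/248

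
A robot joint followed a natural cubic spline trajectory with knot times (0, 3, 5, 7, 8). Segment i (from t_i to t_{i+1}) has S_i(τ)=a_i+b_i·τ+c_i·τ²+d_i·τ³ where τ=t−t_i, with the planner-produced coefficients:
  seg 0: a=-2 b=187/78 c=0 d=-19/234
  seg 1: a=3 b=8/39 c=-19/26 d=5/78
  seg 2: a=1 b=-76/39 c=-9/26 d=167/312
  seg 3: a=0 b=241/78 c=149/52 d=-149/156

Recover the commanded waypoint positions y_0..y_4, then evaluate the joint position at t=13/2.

y_0=-2 y_1=3 y_2=1 y_3=0 y_4=5
S(13/2) = -745/832

y_0 = S_0(0) = a_0 = -2
y_1 = S_1(0) = a_1 = 3
y_2 = S_2(0) = a_2 = 1
y_3 = S_3(0) = a_3 = 0
y_4 = S_3(1) = 5
t_q=13/2 is in segment 2 (τ=3/2); S_2(τ)=-745/832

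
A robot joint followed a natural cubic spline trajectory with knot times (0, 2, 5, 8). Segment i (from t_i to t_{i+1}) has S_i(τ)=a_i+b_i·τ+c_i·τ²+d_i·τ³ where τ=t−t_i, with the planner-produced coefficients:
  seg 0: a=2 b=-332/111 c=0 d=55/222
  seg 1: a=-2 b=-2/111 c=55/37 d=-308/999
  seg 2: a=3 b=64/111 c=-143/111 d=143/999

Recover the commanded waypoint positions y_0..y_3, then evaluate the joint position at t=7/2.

y_0=2 y_1=-2 y_2=3 y_3=-3
S(7/2) = 41/148

y_0 = S_0(0) = a_0 = 2
y_1 = S_1(0) = a_1 = -2
y_2 = S_2(0) = a_2 = 3
y_3 = S_2(3) = -3
t_q=7/2 is in segment 1 (τ=3/2); S_1(τ)=41/148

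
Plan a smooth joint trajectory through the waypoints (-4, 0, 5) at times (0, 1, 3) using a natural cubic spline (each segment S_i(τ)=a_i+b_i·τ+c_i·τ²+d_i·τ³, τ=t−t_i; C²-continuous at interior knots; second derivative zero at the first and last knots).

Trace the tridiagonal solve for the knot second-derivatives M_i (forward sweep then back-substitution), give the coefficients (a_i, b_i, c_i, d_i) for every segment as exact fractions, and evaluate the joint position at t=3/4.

Δ: Δ0=4, Δ1=5/2
row 1: diag=6, rhs=-9; c'=1/3, d'=-3/2
back: M1=-3/2
M: M0=0, M1=-3/2, M2=0
seg 0: a=-4, c=M0/2=0, d=(M1−M0)/(6·1)=-1/4, b=Δ0−h0·(2M0+M1)/6=17/4
seg 1: a=0, c=M1/2=-3/4, d=(M2−M1)/(6·2)=1/8, b=Δ1−h1·(2M1+M2)/6=7/2
t_q=3/4 → seg 0, τ=3/4; S=-4+17/4·τ+0·τ²+-1/4·τ³=-235/256

  seg 0: a=-4 b=17/4 c=0 d=-1/4
  seg 1: a=0 b=7/2 c=-3/4 d=1/8
S(3/4) = -235/256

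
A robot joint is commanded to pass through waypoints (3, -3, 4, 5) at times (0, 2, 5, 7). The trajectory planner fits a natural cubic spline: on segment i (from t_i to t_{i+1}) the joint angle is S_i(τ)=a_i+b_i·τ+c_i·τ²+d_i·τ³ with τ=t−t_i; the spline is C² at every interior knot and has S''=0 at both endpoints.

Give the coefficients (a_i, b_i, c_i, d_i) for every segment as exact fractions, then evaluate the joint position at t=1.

  seg 0: a=3 b=-1172/273 c=0 d=353/1092
  seg 1: a=-3 b=-113/273 c=353/182 d=-43/126
  seg 2: a=4 b=1097/546 c=-103/91 d=103/546
S(1) = -353/364

Δ: Δ0=-3, Δ1=7/3, Δ2=1/2
row 1: diag=10, rhs=32; c'=3/10, d'=16/5
row 2: denom=10−3·3/10=91/10; d'=(-11−3·16/5)/(91/10)=-206/91
back: M2=-206/91
back: M1=16/5−3/10·-206/91=353/91
M: M0=0, M1=353/91, M2=-206/91, M3=0
seg 0: a=3, c=M0/2=0, d=(M1−M0)/(6·2)=353/1092, b=Δ0−h0·(2M0+M1)/6=-1172/273
seg 1: a=-3, c=M1/2=353/182, d=(M2−M1)/(6·3)=-43/126, b=Δ1−h1·(2M1+M2)/6=-113/273
seg 2: a=4, c=M2/2=-103/91, d=(M3−M2)/(6·2)=103/546, b=Δ2−h2·(2M2+M3)/6=1097/546
t_q=1 → seg 0, τ=1; S=3+-1172/273·τ+0·τ²+353/1092·τ³=-353/364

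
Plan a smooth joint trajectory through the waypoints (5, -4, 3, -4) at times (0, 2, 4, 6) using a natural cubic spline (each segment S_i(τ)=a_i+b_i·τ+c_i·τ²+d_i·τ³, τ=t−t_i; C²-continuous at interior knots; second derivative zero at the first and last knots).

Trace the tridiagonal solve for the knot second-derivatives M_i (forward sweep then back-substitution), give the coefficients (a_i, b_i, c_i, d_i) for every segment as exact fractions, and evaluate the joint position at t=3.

  seg 0: a=5 b=-71/10 c=0 d=13/20
  seg 1: a=-4 b=7/10 c=39/10 d=-5/4
  seg 2: a=3 b=13/10 c=-18/5 d=3/5
S(3) = -13/20

Δ: Δ0=-9/2, Δ1=7/2, Δ2=-7/2
row 1: diag=8, rhs=48; c'=1/4, d'=6
row 2: denom=8−2·1/4=15/2; d'=(-42−2·6)/(15/2)=-36/5
back: M2=-36/5
back: M1=6−1/4·-36/5=39/5
M: M0=0, M1=39/5, M2=-36/5, M3=0
seg 0: a=5, c=M0/2=0, d=(M1−M0)/(6·2)=13/20, b=Δ0−h0·(2M0+M1)/6=-71/10
seg 1: a=-4, c=M1/2=39/10, d=(M2−M1)/(6·2)=-5/4, b=Δ1−h1·(2M1+M2)/6=7/10
seg 2: a=3, c=M2/2=-18/5, d=(M3−M2)/(6·2)=3/5, b=Δ2−h2·(2M2+M3)/6=13/10
t_q=3 → seg 1, τ=1; S=-4+7/10·τ+39/10·τ²+-5/4·τ³=-13/20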